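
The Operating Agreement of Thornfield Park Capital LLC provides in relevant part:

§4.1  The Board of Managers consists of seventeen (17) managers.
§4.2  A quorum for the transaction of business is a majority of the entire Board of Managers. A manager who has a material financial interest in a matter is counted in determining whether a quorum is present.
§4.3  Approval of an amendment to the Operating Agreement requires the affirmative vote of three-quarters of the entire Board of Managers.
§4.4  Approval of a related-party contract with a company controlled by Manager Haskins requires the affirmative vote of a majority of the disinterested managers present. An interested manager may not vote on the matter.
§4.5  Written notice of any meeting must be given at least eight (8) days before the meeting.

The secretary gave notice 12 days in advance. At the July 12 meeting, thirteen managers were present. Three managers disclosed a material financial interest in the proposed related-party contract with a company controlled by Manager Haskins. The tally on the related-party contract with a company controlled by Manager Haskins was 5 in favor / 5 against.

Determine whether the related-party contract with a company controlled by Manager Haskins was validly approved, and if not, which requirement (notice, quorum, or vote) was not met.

Invalid — vote requirement not satisfied.

Notice: 12 days given; 8 required (12 ≥ 8). Satisfied.
Quorum: 13 present (interested managers count toward quorum); quorum is 9. Satisfied.
Vote: the related-party contract with a company controlled by Manager Haskins requires a majority of the disinterested managers present (13 − 3 = 10). A majority of 10 is 6, so 6 affirmative votes are needed; 5 voted in favor. Not satisfied.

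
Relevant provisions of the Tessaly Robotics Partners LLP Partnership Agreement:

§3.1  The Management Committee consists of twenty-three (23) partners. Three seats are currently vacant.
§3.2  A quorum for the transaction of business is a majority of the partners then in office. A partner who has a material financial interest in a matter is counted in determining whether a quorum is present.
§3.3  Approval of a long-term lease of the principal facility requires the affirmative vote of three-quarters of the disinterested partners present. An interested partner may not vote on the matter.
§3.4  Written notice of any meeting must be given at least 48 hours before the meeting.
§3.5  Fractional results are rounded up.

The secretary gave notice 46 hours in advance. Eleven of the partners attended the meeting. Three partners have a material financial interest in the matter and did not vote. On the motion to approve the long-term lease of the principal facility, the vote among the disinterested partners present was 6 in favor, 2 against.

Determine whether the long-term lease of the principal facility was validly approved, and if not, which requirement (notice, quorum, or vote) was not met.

Invalid — notice requirement not satisfied.

Notice: 46 hours given; 48 required (46 < 48). Not satisfied.
Quorum: 11 present (interested partners count toward quorum); quorum is 11. Satisfied.
Vote: the long-term lease of the principal facility requires three-fourths of the disinterested partners present (11 − 3 = 8). 3/4 of 8 = 6, so 6 affirmative votes are needed; 6 voted in favor. Satisfied.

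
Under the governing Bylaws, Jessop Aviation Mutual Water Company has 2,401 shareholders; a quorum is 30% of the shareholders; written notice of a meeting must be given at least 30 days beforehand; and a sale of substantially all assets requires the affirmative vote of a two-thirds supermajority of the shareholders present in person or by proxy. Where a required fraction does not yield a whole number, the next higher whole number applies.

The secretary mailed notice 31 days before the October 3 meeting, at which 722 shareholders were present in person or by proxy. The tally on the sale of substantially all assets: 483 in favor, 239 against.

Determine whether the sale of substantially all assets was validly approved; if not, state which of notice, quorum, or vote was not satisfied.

Valid — all requirements satisfied.

Notice: 31 days given; 30 required. Satisfied.
Quorum: 30% of 2,401 = 720.30, rounded up to 721; 722 present. Satisfied.
Vote: requires two-thirds of those present (722); 2/3 of 722 = 481.33, rounded up to 482, so 482 needed; 483 in favor. Satisfied.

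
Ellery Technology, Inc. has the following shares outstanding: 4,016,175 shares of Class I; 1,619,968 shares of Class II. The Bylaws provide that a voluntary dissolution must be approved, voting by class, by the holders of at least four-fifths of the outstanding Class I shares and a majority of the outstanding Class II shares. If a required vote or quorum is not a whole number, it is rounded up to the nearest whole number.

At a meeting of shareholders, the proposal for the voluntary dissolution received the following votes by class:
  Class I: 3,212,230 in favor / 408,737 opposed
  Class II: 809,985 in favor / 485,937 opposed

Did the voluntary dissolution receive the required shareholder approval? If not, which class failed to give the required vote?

Class I: 4/5 of 4016175 = 3212940; 3,212,940 required, 3,212,230 in favor — not approved.
Class II: a majority of 1619968 is 809985; 809,985 required, 809,985 in favor — approved.

Not approved — the Class I shares did not give the required vote.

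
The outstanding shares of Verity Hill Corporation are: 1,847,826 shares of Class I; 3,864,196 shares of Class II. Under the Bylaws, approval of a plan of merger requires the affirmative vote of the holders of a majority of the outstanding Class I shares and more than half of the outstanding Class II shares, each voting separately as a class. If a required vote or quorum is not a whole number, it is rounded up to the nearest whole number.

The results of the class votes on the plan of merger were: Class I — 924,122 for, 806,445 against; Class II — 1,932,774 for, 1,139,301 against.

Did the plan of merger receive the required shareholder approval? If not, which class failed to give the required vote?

Class I: a majority of 1847826 is 923914; 923,914 required, 924,122 in favor — approved.
Class II: a majority of 3864196 is 1932099; 1,932,099 required, 1,932,774 in favor — approved.

Approved — every class gave the required vote.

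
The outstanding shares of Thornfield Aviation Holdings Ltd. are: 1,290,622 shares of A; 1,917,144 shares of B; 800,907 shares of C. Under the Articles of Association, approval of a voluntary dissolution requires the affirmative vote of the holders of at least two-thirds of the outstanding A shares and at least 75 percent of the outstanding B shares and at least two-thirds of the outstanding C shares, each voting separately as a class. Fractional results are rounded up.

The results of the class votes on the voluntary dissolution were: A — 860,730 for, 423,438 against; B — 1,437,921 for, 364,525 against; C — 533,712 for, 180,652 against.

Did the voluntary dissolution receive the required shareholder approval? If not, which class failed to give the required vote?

Not approved — the C shares did not give the required vote.

A: 2/3 of 1290622 = 860414.67, rounded up to 860415; 860,415 required, 860,730 in favor — approved.
B: 3/4 of 1917144 = 1437858; 1,437,858 required, 1,437,921 in favor — approved.
C: 2/3 of 800907 = 533938; 533,938 required, 533,712 in favor — not approved.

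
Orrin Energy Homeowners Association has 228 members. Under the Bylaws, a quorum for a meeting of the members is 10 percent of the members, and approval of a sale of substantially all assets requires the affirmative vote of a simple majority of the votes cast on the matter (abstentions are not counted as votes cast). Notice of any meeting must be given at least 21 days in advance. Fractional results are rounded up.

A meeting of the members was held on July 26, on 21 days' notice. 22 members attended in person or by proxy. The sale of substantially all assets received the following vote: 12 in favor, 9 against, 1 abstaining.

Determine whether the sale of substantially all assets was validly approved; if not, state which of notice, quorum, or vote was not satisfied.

Invalid — quorum requirement not satisfied.

Notice: 21 days given; 21 required. Satisfied.
Quorum: 10% of 228 = 22.80, rounded up to 23; 22 present. Not satisfied.
Vote: requires a majority of the votes cast (22 − 1 abstaining = 21); a majority of 21 is 11, so 11 needed; 12 in favor. Satisfied.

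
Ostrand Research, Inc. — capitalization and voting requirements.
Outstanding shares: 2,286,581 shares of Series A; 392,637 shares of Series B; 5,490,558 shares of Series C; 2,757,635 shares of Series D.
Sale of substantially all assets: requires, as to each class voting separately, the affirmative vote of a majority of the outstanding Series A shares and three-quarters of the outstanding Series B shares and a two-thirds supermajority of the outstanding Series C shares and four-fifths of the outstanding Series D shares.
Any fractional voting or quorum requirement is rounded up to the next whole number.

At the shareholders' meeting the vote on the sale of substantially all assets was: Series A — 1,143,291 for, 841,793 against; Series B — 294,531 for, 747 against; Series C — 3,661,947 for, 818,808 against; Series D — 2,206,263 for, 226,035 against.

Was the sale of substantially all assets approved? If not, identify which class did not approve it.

Approved — every class gave the required vote.

Series A: a majority of 2286581 is 1143291; 1,143,291 required, 1,143,291 in favor — approved.
Series B: 3/4 of 392637 = 294477.75, rounded up to 294478; 294,478 required, 294,531 in favor — approved.
Series C: 2/3 of 5490558 = 3660372; 3,660,372 required, 3,661,947 in favor — approved.
Series D: 4/5 of 2757635 = 2206108; 2,206,108 required, 2,206,263 in favor — approved.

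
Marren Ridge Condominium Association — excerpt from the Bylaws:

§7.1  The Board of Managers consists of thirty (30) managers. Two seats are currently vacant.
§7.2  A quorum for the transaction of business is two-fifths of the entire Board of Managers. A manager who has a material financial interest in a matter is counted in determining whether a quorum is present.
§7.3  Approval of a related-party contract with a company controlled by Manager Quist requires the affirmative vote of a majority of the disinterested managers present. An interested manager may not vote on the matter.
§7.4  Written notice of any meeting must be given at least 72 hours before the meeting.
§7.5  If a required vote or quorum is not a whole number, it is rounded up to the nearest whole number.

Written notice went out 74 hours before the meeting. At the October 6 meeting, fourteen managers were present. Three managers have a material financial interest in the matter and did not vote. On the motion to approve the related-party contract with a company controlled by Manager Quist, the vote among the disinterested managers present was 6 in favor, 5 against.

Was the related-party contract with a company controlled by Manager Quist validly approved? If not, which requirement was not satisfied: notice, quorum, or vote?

Valid — all requirements satisfied.

Notice: 74 hours given; 72 required (74 ≥ 72). Satisfied.
Quorum: 14 present (interested managers count toward quorum); quorum is 12. Satisfied.
Vote: the related-party contract with a company controlled by Manager Quist requires a majority of the disinterested managers present (14 − 3 = 11). A majority of 11 is 6, so 6 affirmative votes are needed; 6 voted in favor. Satisfied.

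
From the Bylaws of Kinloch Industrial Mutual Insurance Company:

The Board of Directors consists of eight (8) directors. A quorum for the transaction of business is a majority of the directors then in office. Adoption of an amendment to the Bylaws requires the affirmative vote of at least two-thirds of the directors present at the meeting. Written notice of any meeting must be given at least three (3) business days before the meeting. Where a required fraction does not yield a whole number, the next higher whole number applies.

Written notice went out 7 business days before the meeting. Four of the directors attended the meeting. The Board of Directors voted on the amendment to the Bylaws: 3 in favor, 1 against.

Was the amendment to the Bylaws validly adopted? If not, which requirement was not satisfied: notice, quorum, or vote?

Invalid — quorum requirement not satisfied.

Notice: 7 business days given; 3 required (7 ≥ 3). Satisfied.
Quorum: 4 present; quorum is 5. Not satisfied.
Vote: the amendment to the Bylaws requires two-thirds of the directors present (4). 2/3 of 4 = 2.67, rounded up to 3, so 3 affirmative votes are needed; 3 voted in favor. Satisfied. (Moot — without a quorum no business can be validly transacted.)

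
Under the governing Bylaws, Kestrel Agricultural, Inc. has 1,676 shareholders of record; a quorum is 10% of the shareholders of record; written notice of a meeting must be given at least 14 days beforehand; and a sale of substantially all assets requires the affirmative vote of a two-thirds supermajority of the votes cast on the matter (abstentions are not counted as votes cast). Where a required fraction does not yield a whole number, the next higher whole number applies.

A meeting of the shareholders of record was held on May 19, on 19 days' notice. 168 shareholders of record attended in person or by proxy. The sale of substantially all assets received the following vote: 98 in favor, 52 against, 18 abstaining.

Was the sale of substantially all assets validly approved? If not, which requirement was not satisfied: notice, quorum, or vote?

Invalid — vote requirement not satisfied.

Notice: 19 days given; 14 required. Satisfied.
Quorum: 10% of 1,676 = 167.60, rounded up to 168; 168 present. Satisfied.
Vote: requires two-thirds of the votes cast (168 − 18 abstaining = 150); 2/3 of 150 = 100, so 100 needed; 98 in favor. Not satisfied.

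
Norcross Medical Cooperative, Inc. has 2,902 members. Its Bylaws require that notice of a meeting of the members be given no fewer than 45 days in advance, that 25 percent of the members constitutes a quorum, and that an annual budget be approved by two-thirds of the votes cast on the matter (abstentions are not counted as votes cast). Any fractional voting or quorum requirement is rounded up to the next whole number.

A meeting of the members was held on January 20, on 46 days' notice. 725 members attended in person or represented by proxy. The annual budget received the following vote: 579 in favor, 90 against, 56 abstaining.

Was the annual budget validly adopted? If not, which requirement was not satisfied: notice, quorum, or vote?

Notice: 46 days given; 45 required. Satisfied.
Quorum: 25% of 2,902 = 725.50, rounded up to 726; 725 present. Not satisfied.
Vote: requires two-thirds of the votes cast (725 − 56 abstaining = 669); 2/3 of 669 = 446, so 446 needed; 579 in favor. Satisfied.

Invalid — quorum requirement not satisfied.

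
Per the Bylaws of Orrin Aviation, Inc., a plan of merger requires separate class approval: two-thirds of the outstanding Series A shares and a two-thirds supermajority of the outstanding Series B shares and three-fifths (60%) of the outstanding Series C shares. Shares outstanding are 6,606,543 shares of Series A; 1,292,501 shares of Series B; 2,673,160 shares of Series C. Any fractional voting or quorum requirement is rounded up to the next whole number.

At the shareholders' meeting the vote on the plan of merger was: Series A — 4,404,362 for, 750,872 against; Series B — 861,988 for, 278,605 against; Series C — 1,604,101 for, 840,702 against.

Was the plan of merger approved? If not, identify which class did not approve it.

Series A: 2/3 of 6606543 = 4404362; 4,404,362 required, 4,404,362 in favor — approved.
Series B: 2/3 of 1292501 = 861667.33, rounded up to 861668; 861,668 required, 861,988 in favor — approved.
Series C: 3/5 of 2673160 = 1603896; 1,603,896 required, 1,604,101 in favor — approved.

Approved — every class gave the required vote.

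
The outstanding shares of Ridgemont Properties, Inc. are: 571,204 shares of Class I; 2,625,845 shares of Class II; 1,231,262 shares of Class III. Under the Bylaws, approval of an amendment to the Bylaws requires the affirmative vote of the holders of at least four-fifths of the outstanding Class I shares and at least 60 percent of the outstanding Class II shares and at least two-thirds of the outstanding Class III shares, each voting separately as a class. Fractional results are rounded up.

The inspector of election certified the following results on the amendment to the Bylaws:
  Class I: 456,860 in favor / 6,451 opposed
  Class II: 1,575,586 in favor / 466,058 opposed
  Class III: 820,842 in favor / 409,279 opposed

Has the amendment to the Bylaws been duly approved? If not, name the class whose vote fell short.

Not approved — the Class I shares did not give the required vote.

Class I: 4/5 of 571204 = 456963.20, rounded up to 456964; 456,964 required, 456,860 in favor — not approved.
Class II: 3/5 of 2625845 = 1575507; 1,575,507 required, 1,575,586 in favor — approved.
Class III: 2/3 of 1231262 = 820841.33, rounded up to 820842; 820,842 required, 820,842 in favor — approved.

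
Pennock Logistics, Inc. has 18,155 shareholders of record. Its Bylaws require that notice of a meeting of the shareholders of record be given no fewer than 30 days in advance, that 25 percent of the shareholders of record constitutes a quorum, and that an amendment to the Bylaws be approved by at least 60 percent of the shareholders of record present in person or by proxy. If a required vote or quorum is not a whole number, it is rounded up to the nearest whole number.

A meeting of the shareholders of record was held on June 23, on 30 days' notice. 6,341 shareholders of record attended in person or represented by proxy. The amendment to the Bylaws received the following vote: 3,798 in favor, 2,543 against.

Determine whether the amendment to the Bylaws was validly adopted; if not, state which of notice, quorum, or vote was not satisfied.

Notice: 30 days given; 30 required. Satisfied.
Quorum: 25% of 18,155 = 4,538.75, rounded up to 4,539; 6,341 present. Satisfied.
Vote: requires three-fifths of those present (6,341); 3/5 of 6341 = 3804.60, rounded up to 3805, so 3,805 needed; 3,798 in favor. Not satisfied.

Invalid — vote requirement not satisfied.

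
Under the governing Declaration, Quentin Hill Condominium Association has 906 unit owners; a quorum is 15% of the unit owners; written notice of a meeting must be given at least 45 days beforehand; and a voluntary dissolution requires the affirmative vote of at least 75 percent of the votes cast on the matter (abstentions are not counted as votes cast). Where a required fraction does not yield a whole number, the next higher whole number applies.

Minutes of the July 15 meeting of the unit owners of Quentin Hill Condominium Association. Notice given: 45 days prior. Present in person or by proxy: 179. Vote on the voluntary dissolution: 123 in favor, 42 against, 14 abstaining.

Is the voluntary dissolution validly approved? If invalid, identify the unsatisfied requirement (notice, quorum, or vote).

Notice: 45 days given; 45 required. Satisfied.
Quorum: 15% of 906 = 135.90, rounded up to 136; 179 present. Satisfied.
Vote: requires three-fourths of the votes cast (179 − 14 abstaining = 165); 3/4 of 165 = 123.75, rounded up to 124, so 124 needed; 123 in favor. Not satisfied.

Invalid — vote requirement not satisfied.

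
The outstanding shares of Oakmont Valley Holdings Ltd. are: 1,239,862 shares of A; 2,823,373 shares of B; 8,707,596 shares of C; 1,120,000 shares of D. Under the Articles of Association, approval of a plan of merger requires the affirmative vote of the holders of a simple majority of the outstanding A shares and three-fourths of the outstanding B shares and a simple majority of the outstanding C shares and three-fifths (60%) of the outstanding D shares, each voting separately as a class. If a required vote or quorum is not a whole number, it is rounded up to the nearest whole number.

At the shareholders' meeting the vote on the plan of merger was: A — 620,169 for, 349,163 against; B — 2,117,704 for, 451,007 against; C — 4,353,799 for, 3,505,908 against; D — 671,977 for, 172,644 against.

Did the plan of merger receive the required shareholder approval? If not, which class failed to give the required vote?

A: a majority of 1239862 is 619932; 619,932 required, 620,169 in favor — approved.
B: 3/4 of 2823373 = 2117529.75, rounded up to 2117530; 2,117,530 required, 2,117,704 in favor — approved.
C: a majority of 8707596 is 4353799; 4,353,799 required, 4,353,799 in favor — approved.
D: 3/5 of 1120000 = 672000; 672,000 required, 671,977 in favor — not approved.

Not approved — the D shares did not give the required vote.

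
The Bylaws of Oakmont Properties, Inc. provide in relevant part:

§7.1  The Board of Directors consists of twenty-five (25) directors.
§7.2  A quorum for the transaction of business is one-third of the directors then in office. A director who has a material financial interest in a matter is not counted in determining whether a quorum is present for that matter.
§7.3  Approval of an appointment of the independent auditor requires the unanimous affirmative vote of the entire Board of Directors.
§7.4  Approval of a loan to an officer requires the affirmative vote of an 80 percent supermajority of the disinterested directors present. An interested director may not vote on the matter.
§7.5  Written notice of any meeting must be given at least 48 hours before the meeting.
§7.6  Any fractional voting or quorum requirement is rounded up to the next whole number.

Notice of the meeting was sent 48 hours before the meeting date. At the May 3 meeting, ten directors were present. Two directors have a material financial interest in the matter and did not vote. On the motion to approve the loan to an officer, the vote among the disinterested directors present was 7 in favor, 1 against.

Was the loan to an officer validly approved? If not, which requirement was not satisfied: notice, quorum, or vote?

Invalid — quorum requirement not satisfied.

Notice: 48 hours given; 48 required (48 ≥ 48). Satisfied.
Quorum: 10 present, but the 2 interested directors do not count, leaving 8. Quorum is 9. Not satisfied.
Vote: the loan to an officer requires four-fifths of the disinterested directors present (10 − 2 = 8). 4/5 of 8 = 6.40, rounded up to 7, so 7 affirmative votes are needed; 7 voted in favor. Satisfied. (Moot — without a quorum no business can be validly transacted.)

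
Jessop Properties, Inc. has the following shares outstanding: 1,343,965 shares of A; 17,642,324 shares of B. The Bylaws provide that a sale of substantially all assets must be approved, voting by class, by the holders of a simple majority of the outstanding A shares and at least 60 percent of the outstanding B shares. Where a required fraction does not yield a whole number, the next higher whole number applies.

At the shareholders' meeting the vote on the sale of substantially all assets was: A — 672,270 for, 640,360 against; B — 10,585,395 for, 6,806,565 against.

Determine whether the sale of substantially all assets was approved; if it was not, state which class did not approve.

A: a majority of 1343965 is 671983; 671,983 required, 672,270 in favor — approved.
B: 3/5 of 17642324 = 10585394.40, rounded up to 10585395; 10,585,395 required, 10,585,395 in favor — approved.

Approved — every class gave the required vote.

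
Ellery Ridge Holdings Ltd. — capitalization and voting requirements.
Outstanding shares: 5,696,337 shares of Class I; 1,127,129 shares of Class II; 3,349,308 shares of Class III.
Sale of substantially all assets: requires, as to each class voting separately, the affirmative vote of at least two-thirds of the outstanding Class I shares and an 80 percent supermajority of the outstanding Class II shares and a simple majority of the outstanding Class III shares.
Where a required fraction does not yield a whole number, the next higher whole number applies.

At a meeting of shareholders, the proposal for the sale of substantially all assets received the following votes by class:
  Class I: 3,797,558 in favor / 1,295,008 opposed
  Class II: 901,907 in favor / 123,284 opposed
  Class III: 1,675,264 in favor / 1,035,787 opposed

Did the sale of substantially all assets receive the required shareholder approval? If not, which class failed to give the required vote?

Approved — every class gave the required vote.

Class I: 2/3 of 5696337 = 3797558; 3,797,558 required, 3,797,558 in favor — approved.
Class II: 4/5 of 1127129 = 901703.20, rounded up to 901704; 901,704 required, 901,907 in favor — approved.
Class III: a majority of 3349308 is 1674655; 1,674,655 required, 1,675,264 in favor — approved.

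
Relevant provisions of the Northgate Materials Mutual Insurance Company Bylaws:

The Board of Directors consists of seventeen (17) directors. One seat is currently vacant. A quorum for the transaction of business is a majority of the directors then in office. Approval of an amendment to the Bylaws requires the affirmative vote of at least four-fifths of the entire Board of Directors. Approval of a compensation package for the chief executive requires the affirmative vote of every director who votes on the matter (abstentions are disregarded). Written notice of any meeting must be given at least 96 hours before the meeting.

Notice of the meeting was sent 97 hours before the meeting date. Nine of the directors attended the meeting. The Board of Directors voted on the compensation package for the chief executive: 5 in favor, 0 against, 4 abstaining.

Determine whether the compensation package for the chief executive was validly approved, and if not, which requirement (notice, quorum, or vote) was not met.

Valid — all requirements satisfied.

Notice: 97 hours given; 96 required (97 ≥ 96). Satisfied.
Quorum: 9 present; quorum is 9. Satisfied.
Vote: the compensation package for the chief executive requires the unanimous vote of the votes cast (9 present − 4 abstaining = 5). Unanimous means all 5, so 5 affirmative votes are needed; 5 voted in favor. Satisfied.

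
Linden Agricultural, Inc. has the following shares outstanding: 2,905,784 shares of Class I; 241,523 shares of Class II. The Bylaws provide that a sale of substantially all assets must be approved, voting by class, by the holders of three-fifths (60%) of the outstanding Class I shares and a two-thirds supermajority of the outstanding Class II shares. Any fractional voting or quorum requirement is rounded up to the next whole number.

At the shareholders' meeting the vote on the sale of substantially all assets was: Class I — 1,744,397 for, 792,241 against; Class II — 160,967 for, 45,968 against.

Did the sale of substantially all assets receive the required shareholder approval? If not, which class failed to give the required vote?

Class I: 3/5 of 2905784 = 1743470.40, rounded up to 1743471; 1,743,471 required, 1,744,397 in favor — approved.
Class II: 2/3 of 241523 = 161015.33, rounded up to 161016; 161,016 required, 160,967 in favor — not approved.

Not approved — the Class II shares did not give the required vote.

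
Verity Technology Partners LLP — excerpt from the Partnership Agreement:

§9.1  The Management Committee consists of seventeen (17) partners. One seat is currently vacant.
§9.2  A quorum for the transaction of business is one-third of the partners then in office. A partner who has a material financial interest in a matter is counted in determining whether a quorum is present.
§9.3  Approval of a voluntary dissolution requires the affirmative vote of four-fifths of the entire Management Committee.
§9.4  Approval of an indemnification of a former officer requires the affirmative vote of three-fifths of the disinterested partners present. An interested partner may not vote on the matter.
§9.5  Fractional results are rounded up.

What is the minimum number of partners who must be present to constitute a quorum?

6

1/3 of 16 = 5.33, rounded up to 6.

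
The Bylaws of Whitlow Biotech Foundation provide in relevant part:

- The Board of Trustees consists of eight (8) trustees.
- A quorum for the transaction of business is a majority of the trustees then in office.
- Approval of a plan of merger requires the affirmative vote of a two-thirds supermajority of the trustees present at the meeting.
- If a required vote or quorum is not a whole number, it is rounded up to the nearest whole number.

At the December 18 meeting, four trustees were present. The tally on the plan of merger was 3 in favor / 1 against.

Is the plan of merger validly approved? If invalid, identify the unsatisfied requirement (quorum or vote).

Quorum: 4 present; quorum is 5. Not satisfied.
Vote: the plan of merger requires two-thirds of the trustees present (4). 2/3 of 4 = 2.67, rounded up to 3, so 3 affirmative votes are needed; 3 voted in favor. Satisfied. (Moot — without a quorum no business can be validly transacted.)

Invalid — quorum requirement not satisfied.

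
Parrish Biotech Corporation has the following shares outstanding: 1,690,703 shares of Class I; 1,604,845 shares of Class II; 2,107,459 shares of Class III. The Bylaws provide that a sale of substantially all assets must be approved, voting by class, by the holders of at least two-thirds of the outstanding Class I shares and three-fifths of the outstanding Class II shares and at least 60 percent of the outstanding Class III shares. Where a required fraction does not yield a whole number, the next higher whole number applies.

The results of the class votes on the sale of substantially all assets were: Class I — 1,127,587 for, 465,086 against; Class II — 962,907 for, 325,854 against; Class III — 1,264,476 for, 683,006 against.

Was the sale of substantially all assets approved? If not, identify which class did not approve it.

Class I: 2/3 of 1690703 = 1127135.33, rounded up to 1127136; 1,127,136 required, 1,127,587 in favor — approved.
Class II: 3/5 of 1604845 = 962907; 962,907 required, 962,907 in favor — approved.
Class III: 3/5 of 2107459 = 1264475.40, rounded up to 1264476; 1,264,476 required, 1,264,476 in favor — approved.

Approved — every class gave the required vote.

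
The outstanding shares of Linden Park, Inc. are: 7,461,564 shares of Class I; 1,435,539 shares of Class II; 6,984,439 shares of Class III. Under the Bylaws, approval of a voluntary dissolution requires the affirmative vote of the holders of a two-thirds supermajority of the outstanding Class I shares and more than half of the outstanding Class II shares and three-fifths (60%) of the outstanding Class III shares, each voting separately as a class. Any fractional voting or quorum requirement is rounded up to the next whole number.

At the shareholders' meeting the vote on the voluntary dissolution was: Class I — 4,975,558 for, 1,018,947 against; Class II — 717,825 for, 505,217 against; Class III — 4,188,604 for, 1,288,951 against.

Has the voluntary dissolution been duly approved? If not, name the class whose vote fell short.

Class I: 2/3 of 7461564 = 4974376; 4,974,376 required, 4,975,558 in favor — approved.
Class II: a majority of 1435539 is 717770; 717,770 required, 717,825 in favor — approved.
Class III: 3/5 of 6984439 = 4190663.40, rounded up to 4190664; 4,190,664 required, 4,188,604 in favor — not approved.

Not approved — the Class III shares did not give the required vote.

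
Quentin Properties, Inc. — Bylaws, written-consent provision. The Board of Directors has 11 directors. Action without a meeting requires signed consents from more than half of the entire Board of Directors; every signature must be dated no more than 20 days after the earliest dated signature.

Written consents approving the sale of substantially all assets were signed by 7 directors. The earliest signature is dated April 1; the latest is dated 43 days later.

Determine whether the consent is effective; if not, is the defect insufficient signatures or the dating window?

Signatures required: more than half of 11 — a majority of 11 is 6, so 6 needed; 7 signed. Sufficient.
Dating window: the latest signature is 43 days after the earliest; the limit is 20 days. Outside the window.

Not effective — dating-window requirement not satisfied.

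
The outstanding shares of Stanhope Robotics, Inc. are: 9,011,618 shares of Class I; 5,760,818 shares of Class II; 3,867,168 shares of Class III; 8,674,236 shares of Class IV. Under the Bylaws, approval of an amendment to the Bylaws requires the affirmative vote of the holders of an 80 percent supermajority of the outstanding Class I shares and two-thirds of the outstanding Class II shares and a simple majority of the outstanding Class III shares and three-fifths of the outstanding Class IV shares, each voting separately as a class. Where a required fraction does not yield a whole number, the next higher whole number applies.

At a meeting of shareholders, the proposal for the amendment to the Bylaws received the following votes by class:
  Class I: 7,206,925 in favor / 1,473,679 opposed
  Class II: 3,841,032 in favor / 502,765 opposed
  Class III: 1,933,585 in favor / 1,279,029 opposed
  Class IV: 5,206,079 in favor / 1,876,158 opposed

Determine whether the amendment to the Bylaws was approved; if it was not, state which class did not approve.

Not approved — the Class I shares did not give the required vote.

Class I: 4/5 of 9011618 = 7209294.40, rounded up to 7209295; 7,209,295 required, 7,206,925 in favor — not approved.
Class II: 2/3 of 5760818 = 3840545.33, rounded up to 3840546; 3,840,546 required, 3,841,032 in favor — approved.
Class III: a majority of 3867168 is 1933585; 1,933,585 required, 1,933,585 in favor — approved.
Class IV: 3/5 of 8674236 = 5204541.60, rounded up to 5204542; 5,204,542 required, 5,206,079 in favor — approved.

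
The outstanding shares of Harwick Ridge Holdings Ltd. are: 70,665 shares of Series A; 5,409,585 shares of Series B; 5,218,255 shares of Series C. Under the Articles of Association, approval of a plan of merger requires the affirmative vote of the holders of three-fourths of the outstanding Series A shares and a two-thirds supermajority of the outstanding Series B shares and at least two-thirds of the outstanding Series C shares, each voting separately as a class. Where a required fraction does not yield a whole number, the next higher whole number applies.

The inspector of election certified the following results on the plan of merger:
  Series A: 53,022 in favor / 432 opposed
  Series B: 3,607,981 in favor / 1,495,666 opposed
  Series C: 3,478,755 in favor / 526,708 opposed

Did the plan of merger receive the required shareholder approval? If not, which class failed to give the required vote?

Series A: 3/4 of 70665 = 52998.75, rounded up to 52999; 52,999 required, 53,022 in favor — approved.
Series B: 2/3 of 5409585 = 3606390; 3,606,390 required, 3,607,981 in favor — approved.
Series C: 2/3 of 5218255 = 3478836.67, rounded up to 3478837; 3,478,837 required, 3,478,755 in favor — not approved.

Not approved — the Series C shares did not give the required vote.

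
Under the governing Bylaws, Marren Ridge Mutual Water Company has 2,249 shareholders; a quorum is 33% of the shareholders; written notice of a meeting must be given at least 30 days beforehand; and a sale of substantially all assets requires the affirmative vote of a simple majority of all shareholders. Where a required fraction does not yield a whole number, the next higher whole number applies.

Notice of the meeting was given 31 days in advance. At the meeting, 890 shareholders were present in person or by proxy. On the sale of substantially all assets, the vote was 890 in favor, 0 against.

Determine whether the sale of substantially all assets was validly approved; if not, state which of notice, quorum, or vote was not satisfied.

Invalid — vote requirement not satisfied.

Notice: 31 days given; 30 required. Satisfied.
Quorum: 33% of 2,249 = 742.17, rounded up to 743; 890 present. Satisfied.
Vote: requires a majority of all shareholders (2,249); a majority of 2249 is 1125, so 1,125 needed; 890 in favor. Not satisfied.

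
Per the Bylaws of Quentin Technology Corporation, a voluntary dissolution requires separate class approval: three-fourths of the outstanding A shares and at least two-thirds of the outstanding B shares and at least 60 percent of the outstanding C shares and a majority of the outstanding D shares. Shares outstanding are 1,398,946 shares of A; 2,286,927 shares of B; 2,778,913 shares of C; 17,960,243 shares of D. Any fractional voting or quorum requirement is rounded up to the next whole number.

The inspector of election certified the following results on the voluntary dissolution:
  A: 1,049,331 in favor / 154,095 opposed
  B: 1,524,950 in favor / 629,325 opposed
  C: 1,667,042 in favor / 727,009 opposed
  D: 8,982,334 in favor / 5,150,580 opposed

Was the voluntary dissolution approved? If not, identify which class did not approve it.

Not approved — the C shares did not give the required vote.

A: 3/4 of 1398946 = 1049209.50, rounded up to 1049210; 1,049,210 required, 1,049,331 in favor — approved.
B: 2/3 of 2286927 = 1524618; 1,524,618 required, 1,524,950 in favor — approved.
C: 3/5 of 2778913 = 1667347.80, rounded up to 1667348; 1,667,348 required, 1,667,042 in favor — not approved.
D: a majority of 17960243 is 8980122; 8,980,122 required, 8,982,334 in favor — approved.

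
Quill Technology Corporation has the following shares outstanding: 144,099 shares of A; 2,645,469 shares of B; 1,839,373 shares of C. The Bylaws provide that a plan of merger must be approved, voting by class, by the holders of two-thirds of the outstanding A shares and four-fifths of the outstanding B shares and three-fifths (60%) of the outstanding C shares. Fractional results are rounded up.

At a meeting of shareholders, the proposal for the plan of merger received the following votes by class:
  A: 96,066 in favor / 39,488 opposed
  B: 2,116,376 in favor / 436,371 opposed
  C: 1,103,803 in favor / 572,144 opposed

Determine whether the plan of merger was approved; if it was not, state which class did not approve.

Approved — every class gave the required vote.

A: 2/3 of 144099 = 96066; 96,066 required, 96,066 in favor — approved.
B: 4/5 of 2645469 = 2116375.20, rounded up to 2116376; 2,116,376 required, 2,116,376 in favor — approved.
C: 3/5 of 1839373 = 1103623.80, rounded up to 1103624; 1,103,624 required, 1,103,803 in favor — approved.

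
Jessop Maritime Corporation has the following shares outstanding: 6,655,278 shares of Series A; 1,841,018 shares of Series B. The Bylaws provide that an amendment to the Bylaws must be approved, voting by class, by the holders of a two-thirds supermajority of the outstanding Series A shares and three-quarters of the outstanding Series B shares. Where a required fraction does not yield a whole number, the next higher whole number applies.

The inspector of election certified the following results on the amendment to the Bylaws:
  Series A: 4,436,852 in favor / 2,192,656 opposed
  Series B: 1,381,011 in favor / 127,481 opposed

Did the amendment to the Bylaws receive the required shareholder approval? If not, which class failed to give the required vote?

Approved — every class gave the required vote.

Series A: 2/3 of 6655278 = 4436852; 4,436,852 required, 4,436,852 in favor — approved.
Series B: 3/4 of 1841018 = 1380763.50, rounded up to 1380764; 1,380,764 required, 1,381,011 in favor — approved.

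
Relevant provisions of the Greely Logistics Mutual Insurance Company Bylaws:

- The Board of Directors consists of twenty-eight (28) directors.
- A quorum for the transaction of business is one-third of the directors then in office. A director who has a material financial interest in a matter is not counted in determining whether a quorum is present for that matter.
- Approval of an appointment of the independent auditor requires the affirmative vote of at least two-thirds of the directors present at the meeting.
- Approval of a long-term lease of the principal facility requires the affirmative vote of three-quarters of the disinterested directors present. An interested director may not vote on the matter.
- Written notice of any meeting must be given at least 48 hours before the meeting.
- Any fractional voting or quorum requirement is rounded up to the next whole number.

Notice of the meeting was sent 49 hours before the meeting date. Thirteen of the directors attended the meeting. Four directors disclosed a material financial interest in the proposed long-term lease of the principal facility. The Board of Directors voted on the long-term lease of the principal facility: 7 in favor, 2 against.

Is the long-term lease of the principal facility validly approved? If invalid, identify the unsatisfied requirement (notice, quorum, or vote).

Invalid — quorum requirement not satisfied.

Notice: 49 hours given; 48 required (49 ≥ 48). Satisfied.
Quorum: 13 present, but the 4 interested directors do not count, leaving 9. Quorum is 10. Not satisfied.
Vote: the long-term lease of the principal facility requires three-fourths of the disinterested directors present (13 − 4 = 9). 3/4 of 9 = 6.75, rounded up to 7, so 7 affirmative votes are needed; 7 voted in favor. Satisfied. (Moot — without a quorum no business can be validly transacted.)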